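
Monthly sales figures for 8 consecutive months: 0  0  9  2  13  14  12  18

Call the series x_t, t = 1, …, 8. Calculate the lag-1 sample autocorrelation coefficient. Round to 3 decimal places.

Mean x̄ = (0 + 0 + 9 + 2 + 13 + 14 + 12 + 18)/8 = 8.5000
Deviations from mean: -8.5000, -8.5000, 0.5000, -6.5000, 4.5000, 5.5000, 3.5000, 9.5000
Σ(x_t−x̄)(x_{t+1}−x̄) = (72.2500) + (-4.2500) + (-3.2500) + (-29.2500) + (24.7500) + (19.2500) + (33.2500) = 112.7500
Denominator Σ(x_t−x̄)² = 340.0000
r_1 = 112.7500 / 340.0000 = 0.332

0.332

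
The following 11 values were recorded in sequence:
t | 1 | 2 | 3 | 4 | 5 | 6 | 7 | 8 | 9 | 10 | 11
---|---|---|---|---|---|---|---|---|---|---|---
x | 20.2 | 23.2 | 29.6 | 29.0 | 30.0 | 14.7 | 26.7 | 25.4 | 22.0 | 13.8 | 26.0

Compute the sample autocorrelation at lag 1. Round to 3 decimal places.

Mean x̄ = (20.2 + 23.2 + 29.6 + 29.0 + 30.0 + 14.7 + 26.7 + 25.4 + 22.0 + 13.8 + 26.0)/11 = 23.6909
Numerator Σ_{t=1}^{10}(x_t−x̄)(x_{t+1}−x̄) = -23.9601
Denominator Σ(x_t−x̄)² = 314.1691
r_1 = -23.9601 / 314.1691 = -0.076

-0.076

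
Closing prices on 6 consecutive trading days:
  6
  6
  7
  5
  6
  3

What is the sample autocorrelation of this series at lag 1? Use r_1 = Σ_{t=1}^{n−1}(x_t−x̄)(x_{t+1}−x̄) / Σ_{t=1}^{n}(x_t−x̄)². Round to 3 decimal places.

-0.132

Mean x̄ = (6 + 6 + 7 + 5 + 6 + 3)/6 = 5.5000
Deviations from mean: 0.5000, 0.5000, 1.5000, -0.5000, 0.5000, -2.5000
Σ(x_t−x̄)(x_{t+1}−x̄) = (0.2500) + (0.7500) + (-0.7500) + (-0.2500) + (-1.2500) = -1.2500
Denominator Σ(x_t−x̄)² = 9.5000
r_1 = -1.2500 / 9.5000 = -0.132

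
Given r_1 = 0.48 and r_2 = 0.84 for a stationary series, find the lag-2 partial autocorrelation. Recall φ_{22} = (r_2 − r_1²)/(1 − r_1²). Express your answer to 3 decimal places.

φ_{22} = (r_2 − r_1²) / (1 − r_1²)
r_1² = (0.48)² = 0.2304
Numerator = 0.84 − 0.2304 = 0.6096; denominator = 1 − 0.2304 = 0.7696
φ_{22} = 0.6096 / 0.7696 = 0.792

0.792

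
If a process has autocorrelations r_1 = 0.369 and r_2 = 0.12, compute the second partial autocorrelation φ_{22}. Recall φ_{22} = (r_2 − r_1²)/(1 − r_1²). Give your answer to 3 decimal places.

φ_{22} = (r_2 − r_1²) / (1 − r_1²)
r_1² = (0.369)² = 0.136161
Numerator = 0.12 − 0.1362 = -0.0162; denominator = 1 − 0.1362 = 0.8638
φ_{22} = -0.0162 / 0.8638 = -0.019

-0.019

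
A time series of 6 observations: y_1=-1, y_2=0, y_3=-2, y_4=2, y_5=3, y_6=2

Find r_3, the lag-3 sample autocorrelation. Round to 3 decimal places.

Mean ȳ = (-1 + 0 − 2 + 2 + 3 + 2)/6 = 0.6667
Deviations from mean: -1.6667, -0.6667, -2.6667, 1.3333, 2.3333, 1.3333
Numerator Σ_{t=1}^{3}(y_t−ȳ)(y_{t+3}−ȳ) = -7.3333
Denominator Σ(y_t−ȳ)² = 19.3333
r_3 = -7.3333 / 19.3333 = -0.379

-0.379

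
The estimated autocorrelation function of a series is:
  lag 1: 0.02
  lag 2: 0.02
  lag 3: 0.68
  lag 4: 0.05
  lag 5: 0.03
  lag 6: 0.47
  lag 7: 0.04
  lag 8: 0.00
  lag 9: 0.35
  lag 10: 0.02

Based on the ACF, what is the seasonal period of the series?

3

The largest autocorrelation is r_3 = 0.68, with weaker echoes at lags 6 (0.47) and 9 (0.35); the remaining lags stay at or below 0.05.
The dominant spike at lag 3 indicates a seasonal period of 3.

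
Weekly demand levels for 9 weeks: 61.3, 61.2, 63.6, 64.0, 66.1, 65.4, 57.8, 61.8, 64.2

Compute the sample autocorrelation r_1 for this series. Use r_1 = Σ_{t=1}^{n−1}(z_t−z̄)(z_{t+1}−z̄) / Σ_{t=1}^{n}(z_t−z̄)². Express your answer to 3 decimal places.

Mean z̄ = (61.3 + 61.2 + 63.6 + 64.0 + 66.1 + 65.4 + 57.8 + 61.8 + 64.2)/9 = 62.8222
Numerator Σ_{t=1}^{8}(z_t−z̄)(z_{t+1}−z̄) = 5.2128
Denominator Σ(z_t−z̄)² = 52.4956
r_1 = 5.2128 / 52.4956 = 0.099

0.099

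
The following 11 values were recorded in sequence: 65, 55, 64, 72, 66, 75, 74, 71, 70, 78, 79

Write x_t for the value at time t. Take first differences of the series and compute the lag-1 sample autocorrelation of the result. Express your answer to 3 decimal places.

First differences Δx: -10, 9, 8, -6, 9, -1, -3, -1, 8, 1
Mean of differences = 1.4000
Numerator Σ(Δx_t−Δx̄)(Δx_{t+1}−Δx̄) = -157.1600
Denominator Σ(Δx_t−Δx̄)² = 418.4000
r_1(Δx) = -157.1600 / 418.4000 = -0.376

-0.376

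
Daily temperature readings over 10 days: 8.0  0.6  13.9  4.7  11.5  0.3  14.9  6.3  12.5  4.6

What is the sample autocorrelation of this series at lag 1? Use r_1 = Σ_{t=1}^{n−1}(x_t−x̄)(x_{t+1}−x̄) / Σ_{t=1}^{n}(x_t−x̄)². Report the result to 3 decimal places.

Mean x̄ = (8.0 + 0.6 + 13.9 + 4.7 + 11.5 + 0.3 + 14.9 + 6.3 + 12.5 + 4.6)/10 = 7.7300
Numerator Σ_{t=1}^{9}(x_t−x̄)(x_{t+1}−x̄) = -189.3239
Denominator Σ(x_t−x̄)² = 253.5810
r_1 = -189.3239 / 253.5810 = -0.747

-0.747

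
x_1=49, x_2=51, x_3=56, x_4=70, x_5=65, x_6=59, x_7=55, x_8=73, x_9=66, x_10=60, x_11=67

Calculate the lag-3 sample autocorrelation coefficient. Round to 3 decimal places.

Mean x̄ = (49 + 51 + 56 + 70 + 65 + 59 + 55 + 73 + 66 + 60 + 67)/11 = 61.0000
Numerator Σ_{t=1}^{8}(x_t−x̄)(x_{t+3}−x̄) = -76.0000
Denominator Σ(x_t−x̄)² = 612.0000
r_3 = -76.0000 / 612.0000 = -0.124

-0.124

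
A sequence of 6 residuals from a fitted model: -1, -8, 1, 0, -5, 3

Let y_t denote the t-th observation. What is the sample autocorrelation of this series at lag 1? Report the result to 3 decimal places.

Mean ȳ = (-1 − 8 + 1 + 0 − 5 + 3)/6 = -1.6667
Σ(y_t−ȳ)(y_{t+1}−ȳ) = (-4.2222) + (-16.8889) + (4.4444) + (-5.5556) + (-15.5556) = -37.7778
Denominator Σ(y_t−ȳ)² = 83.3333
r_1 = -37.7778 / 83.3333 = -0.453

-0.453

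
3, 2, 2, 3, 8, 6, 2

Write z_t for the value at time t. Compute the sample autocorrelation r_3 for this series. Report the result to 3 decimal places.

Mean z̄ = (3 + 2 + 2 + 3 + 8 + 6 + 2)/7 = 3.7143
Numerator Σ_{t=1}^{4}(z_t−z̄)(z_{t+3}−z̄) = -9.5306
Denominator Σ(z_t−z̄)² = 33.4286
r_3 = -9.5306 / 33.4286 = -0.285

-0.285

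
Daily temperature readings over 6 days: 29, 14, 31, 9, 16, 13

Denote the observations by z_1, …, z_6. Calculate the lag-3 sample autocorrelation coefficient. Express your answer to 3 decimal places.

Mean z̄ = (29 + 14 + 31 + 9 + 16 + 13)/6 = 18.6667
Numerator Σ_{t=1}^{3}(z_t−z̄)(z_{t+3}−z̄) = -157.3333
Denominator Σ(z_t−z̄)² = 413.3333
r_3 = -157.3333 / 413.3333 = -0.381

-0.381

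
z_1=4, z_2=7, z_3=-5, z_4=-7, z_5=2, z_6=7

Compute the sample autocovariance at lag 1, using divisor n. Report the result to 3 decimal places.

Mean z̄ = (4 + 7 − 5 − 7 + 2 + 7)/6 = 1.3333
Σ_{t=1}^{5}(z_t−z̄)(z_{t+1}−z̄) = 30.2222
γ_1 = 30.2222 / 6 = 5.037

5.037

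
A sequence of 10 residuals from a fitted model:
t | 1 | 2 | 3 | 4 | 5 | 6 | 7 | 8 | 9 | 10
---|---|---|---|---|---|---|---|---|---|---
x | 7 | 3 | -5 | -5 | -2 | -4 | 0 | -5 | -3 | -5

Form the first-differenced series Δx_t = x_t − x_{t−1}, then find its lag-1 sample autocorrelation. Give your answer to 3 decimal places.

-0.205

First differences Δx: -4, -8, 0, 3, -2, 4, -5, 2, -2
Mean of differences = -1.3333
Numerator Σ(Δx_t−Δx̄)(Δx_{t+1}−Δx̄) = -25.7778
Denominator Σ(Δx_t−Δx̄)² = 126.0000
r_1(Δx) = -25.7778 / 126.0000 = -0.205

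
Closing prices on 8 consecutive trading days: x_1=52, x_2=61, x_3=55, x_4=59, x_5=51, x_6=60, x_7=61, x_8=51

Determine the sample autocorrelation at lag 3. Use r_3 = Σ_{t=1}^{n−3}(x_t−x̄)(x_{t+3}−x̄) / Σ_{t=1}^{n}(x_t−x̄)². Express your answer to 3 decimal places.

Mean x̄ = (52 + 61 + 55 + 59 + 51 + 60 + 61 + 51)/8 = 56.2500
Σ(x_t−x̄)(x_{t+3}−x̄) = (-11.6875) + (-24.9375) + (-4.6875) + (13.0625) + (27.5625) = -0.6875
Denominator Σ(x_t−x̄)² = 141.5000
r_3 = -0.6875 / 141.5000 = -0.005

-0.005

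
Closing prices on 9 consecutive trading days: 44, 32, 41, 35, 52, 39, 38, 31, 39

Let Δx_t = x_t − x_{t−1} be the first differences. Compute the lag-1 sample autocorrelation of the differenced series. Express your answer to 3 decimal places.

First differences Δx: -12, 9, -6, 17, -13, -1, -7, 8
Mean of differences = -0.6250
Numerator Σ(Δx_t−Δx̄)(Δx_{t+1}−Δx̄) = -522.0156
Denominator Σ(Δx_t−Δx̄)² = 829.8750
r_1(Δx) = -522.0156 / 829.8750 = -0.629

-0.629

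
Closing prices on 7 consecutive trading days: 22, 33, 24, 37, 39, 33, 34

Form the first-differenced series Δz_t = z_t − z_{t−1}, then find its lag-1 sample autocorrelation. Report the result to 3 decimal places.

First differences Δz: 11, -9, 13, 2, -6, 1
Mean of differences = 2.0000
Numerator Σ(Δz_t−Δz̄)(Δz_{t+1}−Δz̄) = -212.0000
Denominator Σ(Δz_t−Δz̄)² = 388.0000
r_1(Δz) = -212.0000 / 388.0000 = -0.546

-0.546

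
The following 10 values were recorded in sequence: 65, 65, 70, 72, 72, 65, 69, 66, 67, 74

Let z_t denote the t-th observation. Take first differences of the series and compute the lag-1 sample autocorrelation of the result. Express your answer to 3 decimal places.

-0.201

First differences Δz: 0, 5, 2, 0, -7, 4, -3, 1, 7
Mean of differences = 1.0000
Numerator Σ(Δz_t−Δz̄)(Δz_{t+1}−Δz̄) = -29.0000
Denominator Σ(Δz_t−Δz̄)² = 144.0000
r_1(Δz) = -29.0000 / 144.0000 = -0.201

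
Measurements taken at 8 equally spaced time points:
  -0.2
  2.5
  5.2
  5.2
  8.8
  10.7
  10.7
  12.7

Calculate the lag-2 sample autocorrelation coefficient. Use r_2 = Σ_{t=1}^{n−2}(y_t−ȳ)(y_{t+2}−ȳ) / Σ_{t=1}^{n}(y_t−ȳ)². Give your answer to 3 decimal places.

Mean ȳ = (-0.2 + 2.5 + 5.2 + 5.2 + 8.8 + 10.7 + 10.7 + 12.7)/8 = 6.9500
Numerator Σ_{t=1}^{6}(y_t−ȳ)(y_{t+2}−ȳ) = 39.0000
Denominator Σ(y_t−ȳ)² = 141.6600
r_2 = 39.0000 / 141.6600 = 0.275

0.275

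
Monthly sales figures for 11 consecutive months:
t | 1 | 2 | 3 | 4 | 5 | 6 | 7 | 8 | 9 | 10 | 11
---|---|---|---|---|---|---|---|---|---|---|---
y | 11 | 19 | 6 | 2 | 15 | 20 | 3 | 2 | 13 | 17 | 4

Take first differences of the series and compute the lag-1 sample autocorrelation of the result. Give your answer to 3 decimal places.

-0.124

First differences Δy: 8, -13, -4, 13, 5, -17, -1, 11, 4, -13
Mean of differences = -0.7000
Numerator Σ(Δy_t−Δȳ)(Δy_{t+1}−Δȳ) = -127.8900
Denominator Σ(Δy_t−Δȳ)² = 1034.1000
r_1(Δy) = -127.8900 / 1034.1000 = -0.124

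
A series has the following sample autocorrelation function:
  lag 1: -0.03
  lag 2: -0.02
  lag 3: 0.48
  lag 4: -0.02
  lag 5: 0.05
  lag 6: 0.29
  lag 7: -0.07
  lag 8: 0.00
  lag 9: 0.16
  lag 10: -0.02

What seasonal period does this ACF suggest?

The largest autocorrelation is r_3 = 0.48, with weaker echoes at lags 6 (0.29) and 9 (0.16); the remaining lags stay at or below 0.05.
The dominant spike at lag 3 indicates a seasonal period of 3.

3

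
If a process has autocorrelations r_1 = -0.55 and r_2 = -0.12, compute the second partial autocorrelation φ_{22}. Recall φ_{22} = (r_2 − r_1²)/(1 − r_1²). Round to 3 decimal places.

-0.606

φ_{22} = (r_2 − r_1²) / (1 − r_1²)
r_1² = (-0.55)² = 0.3025
Numerator = -0.12 − 0.3025 = -0.4225; denominator = 1 − 0.3025 = 0.6975
φ_{22} = -0.4225 / 0.6975 = -0.606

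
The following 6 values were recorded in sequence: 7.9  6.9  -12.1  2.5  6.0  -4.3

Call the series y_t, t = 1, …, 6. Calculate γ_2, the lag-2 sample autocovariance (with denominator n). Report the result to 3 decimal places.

Mean ȳ = (7.9 + 6.9 − 12.1 + 2.5 + 6.0 − 4.3)/6 = 1.1500
Deviations: 6.7500, 5.7500, -13.2500, 1.3500, 4.8500, -5.4500
Σ_{t=1}^{4}(y_t−ȳ)(y_{t+2}−ȳ) = -153.2950
γ_2 = -153.2950 / 6 = -25.549

-25.549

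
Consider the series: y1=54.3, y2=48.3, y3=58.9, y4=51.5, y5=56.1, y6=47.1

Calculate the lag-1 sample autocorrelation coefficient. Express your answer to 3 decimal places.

Mean ȳ = (54.3 + 48.3 + 58.9 + 51.5 + 56.1 + 47.1)/6 = 52.7000
Deviations from mean: 1.6000, -4.4000, 6.2000, -1.2000, 3.4000, -5.6000
Numerator Σ_{t=1}^{5}(y_t−ȳ)(y_{t+1}−ȳ) = -64.8800
Denominator Σ(y_t−ȳ)² = 104.7200
r_1 = -64.8800 / 104.7200 = -0.620

-0.620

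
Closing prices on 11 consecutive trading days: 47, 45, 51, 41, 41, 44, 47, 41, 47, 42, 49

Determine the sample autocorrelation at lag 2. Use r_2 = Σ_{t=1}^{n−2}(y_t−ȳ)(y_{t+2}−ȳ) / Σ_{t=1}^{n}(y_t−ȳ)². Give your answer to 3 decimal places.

0.098

Mean ȳ = (47 + 45 + 51 + 41 + 41 + 44 + 47 + 41 + 47 + 42 + 49)/11 = 45.0000
Numerator Σ_{t=1}^{9}(y_t−ȳ)(y_{t+2}−ȳ) = 12.0000
Denominator Σ(y_t−ȳ)² = 122.0000
r_2 = 12.0000 / 122.0000 = 0.098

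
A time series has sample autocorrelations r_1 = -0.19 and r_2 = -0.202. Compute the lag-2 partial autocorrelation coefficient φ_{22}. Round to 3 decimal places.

-0.247

φ_{22} = (r_2 − r_1²) / (1 − r_1²)
r_1² = (-0.19)² = 0.0361
Numerator = -0.202 − 0.0361 = -0.2381; denominator = 1 − 0.0361 = 0.9639
φ_{22} = -0.2381 / 0.9639 = -0.247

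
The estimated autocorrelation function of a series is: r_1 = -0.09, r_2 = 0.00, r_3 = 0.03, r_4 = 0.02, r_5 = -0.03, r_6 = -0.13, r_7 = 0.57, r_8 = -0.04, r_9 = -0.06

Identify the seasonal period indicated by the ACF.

7

The largest autocorrelation is r_7 = 0.57; the remaining lags stay at or below 0.03.
The dominant spike at lag 7 indicates a seasonal period of 7.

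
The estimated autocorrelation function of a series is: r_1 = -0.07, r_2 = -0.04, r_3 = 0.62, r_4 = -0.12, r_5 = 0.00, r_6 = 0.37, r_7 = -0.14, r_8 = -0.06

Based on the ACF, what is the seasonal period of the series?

The largest autocorrelation is r_3 = 0.62, with a weaker echo at lag 6 (0.37); the remaining lags stay at or below 0.00.
The dominant spike at lag 3 indicates a seasonal period of 3.

3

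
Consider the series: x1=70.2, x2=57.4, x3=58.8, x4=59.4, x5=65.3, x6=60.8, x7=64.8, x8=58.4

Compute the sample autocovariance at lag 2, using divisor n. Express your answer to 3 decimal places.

-1.075

Mean x̄ = (70.2 + 57.4 + 58.8 + 59.4 + 65.3 + 60.8 + 64.8 + 58.4)/8 = 61.8875
Deviations: 8.3125, -4.4875, -3.0875, -2.4875, 3.4125, -1.0875, 2.9125, -3.4875
Σ_{t=1}^{6}(x_t−x̄)(x_{t+2}−x̄) = -8.6016
γ_2 = -8.6016 / 8 = -1.075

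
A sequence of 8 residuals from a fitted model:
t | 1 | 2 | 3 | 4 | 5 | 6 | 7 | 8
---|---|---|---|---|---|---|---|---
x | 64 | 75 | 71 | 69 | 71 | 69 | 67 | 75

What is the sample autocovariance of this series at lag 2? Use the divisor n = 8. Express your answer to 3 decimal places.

Mean x̄ = (64 + 75 + 71 + 69 + 71 + 69 + 67 + 75)/8 = 70.1250
Σ_{t=1}^{6}(x_t−x̄)(x_{t+2}−x̄) = -17.0313
γ_2 = -17.0313 / 8 = -2.129

-2.129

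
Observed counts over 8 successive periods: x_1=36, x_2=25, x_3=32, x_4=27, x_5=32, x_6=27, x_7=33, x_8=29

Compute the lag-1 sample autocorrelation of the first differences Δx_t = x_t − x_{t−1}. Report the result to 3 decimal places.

-0.721

First differences Δx: -11, 7, -5, 5, -5, 6, -4
Mean of differences = -1.0000
Numerator Σ(Δx_t−Δx̄)(Δx_{t+1}−Δx̄) = -209.0000
Denominator Σ(Δx_t−Δx̄)² = 290.0000
r_1(Δx) = -209.0000 / 290.0000 = -0.721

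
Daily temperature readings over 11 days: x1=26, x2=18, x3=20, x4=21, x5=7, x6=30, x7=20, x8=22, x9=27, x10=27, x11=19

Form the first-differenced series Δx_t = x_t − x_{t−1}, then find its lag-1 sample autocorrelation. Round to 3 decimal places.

First differences Δx: -8, 2, 1, -14, 23, -10, 2, 5, 0, -8
Mean of differences = -0.7000
Numerator Σ(Δx_t−Δx̄)(Δx_{t+1}−Δx̄) = -584.1900
Denominator Σ(Δx_t−Δx̄)² = 982.1000
r_1(Δx) = -584.1900 / 982.1000 = -0.595

-0.595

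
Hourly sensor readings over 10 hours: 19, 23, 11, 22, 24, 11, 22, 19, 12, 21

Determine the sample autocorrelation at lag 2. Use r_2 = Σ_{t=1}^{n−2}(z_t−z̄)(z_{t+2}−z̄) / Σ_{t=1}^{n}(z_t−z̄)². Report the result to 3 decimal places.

-0.261

Mean z̄ = (19 + 23 + 11 + 22 + 24 + 11 + 22 + 19 + 12 + 21)/10 = 18.4000
Numerator Σ_{t=1}^{8}(z_t−z̄)(z_{t+2}−z̄) = -61.7200
Denominator Σ(z_t−z̄)² = 236.4000
r_2 = -61.7200 / 236.4000 = -0.261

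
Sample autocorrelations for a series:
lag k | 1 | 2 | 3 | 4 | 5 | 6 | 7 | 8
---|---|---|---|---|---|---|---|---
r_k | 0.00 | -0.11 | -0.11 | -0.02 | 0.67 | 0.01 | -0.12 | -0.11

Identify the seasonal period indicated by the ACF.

The largest autocorrelation is r_5 = 0.67; the remaining lags stay at or below 0.01.
The dominant spike at lag 5 indicates a seasonal period of 5.

5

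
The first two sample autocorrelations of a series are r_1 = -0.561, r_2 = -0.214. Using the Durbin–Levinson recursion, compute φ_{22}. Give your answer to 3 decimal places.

φ_{22} = (r_2 − r_1²) / (1 − r_1²)
r_1² = (-0.561)² = 0.314721
Numerator = -0.214 − 0.3147 = -0.5287; denominator = 1 − 0.3147 = 0.6853
φ_{22} = -0.5287 / 0.6853 = -0.772

-0.772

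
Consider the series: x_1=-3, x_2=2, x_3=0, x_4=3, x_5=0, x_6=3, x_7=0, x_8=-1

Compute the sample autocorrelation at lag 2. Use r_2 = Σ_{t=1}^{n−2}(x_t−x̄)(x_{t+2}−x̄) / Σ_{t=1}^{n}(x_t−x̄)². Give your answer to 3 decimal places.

Mean x̄ = (-3 + 2 + 0 + 3 + 0 + 3 + 0 − 1)/8 = 0.5000
Σ(x_t−x̄)(x_{t+2}−x̄) = (1.7500) + (3.7500) + (0.2500) + (6.2500) + (0.2500) + (-3.7500) = 8.5000
Denominator Σ(x_t−x̄)² = 30.0000
r_2 = 8.5000 / 30.0000 = 0.283

0.283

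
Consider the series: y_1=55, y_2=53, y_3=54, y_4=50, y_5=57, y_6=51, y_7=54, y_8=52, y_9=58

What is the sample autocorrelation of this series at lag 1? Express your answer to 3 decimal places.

Mean ȳ = (55 + 53 + 54 + 50 + 57 + 51 + 54 + 52 + 58)/9 = 53.7778
Numerator Σ_{t=1}^{8}(y_t−ȳ)(y_{t+1}−ȳ) = -31.6049
Denominator Σ(y_t−ȳ)² = 55.5556
r_1 = -31.6049 / 55.5556 = -0.569

-0.569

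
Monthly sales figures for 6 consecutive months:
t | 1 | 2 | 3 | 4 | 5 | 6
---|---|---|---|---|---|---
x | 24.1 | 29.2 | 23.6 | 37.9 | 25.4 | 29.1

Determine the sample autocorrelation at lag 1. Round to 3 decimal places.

-0.586

Mean x̄ = (24.1 + 29.2 + 23.6 + 37.9 + 25.4 + 29.1)/6 = 28.2167
Deviations from mean: -4.1167, 0.9833, -4.6167, 9.6833, -2.8167, 0.8833
Numerator Σ_{t=1}^{5}(x_t−x̄)(x_{t+1}−x̄) = -83.0553
Denominator Σ(x_t−x̄)² = 141.7083
r_1 = -83.0553 / 141.7083 = -0.586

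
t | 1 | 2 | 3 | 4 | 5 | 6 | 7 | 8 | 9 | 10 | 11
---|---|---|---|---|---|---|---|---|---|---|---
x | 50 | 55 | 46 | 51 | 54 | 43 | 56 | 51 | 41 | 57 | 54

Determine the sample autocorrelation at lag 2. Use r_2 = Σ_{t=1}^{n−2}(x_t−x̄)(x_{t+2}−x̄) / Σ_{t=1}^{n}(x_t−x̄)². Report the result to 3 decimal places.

Mean x̄ = (50 + 55 + 46 + 51 + 54 + 43 + 56 + 51 + 41 + 57 + 54)/11 = 50.7273
Numerator Σ_{t=1}^{9}(x_t−x̄)(x_{t+2}−x̄) = -79.2397
Denominator Σ(x_t−x̄)² = 284.1818
r_2 = -79.2397 / 284.1818 = -0.279

-0.279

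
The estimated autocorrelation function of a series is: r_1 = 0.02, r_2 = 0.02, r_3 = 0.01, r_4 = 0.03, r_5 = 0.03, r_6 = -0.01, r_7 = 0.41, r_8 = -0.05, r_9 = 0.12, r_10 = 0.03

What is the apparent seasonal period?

7

The largest autocorrelation is r_7 = 0.41; the remaining lags stay at or below 0.12.
The dominant spike at lag 7 indicates a seasonal period of 7.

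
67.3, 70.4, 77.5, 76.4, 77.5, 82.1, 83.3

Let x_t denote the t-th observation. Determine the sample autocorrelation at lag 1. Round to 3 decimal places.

0.465

Mean x̄ = (67.3 + 70.4 + 77.5 + 76.4 + 77.5 + 82.1 + 83.3)/7 = 76.3571
Deviations from mean: -9.0571, -5.9571, 1.1429, 0.0429, 1.1429, 5.7429, 6.9429
Σ(x_t−x̄)(x_{t+1}−x̄) = (53.9547) + (-6.8082) + (0.0490) + (0.0490) + (6.5633) + (39.8718) = 93.6796
Denominator Σ(x_t−x̄)² = 201.3171
r_1 = 93.6796 / 201.3171 = 0.465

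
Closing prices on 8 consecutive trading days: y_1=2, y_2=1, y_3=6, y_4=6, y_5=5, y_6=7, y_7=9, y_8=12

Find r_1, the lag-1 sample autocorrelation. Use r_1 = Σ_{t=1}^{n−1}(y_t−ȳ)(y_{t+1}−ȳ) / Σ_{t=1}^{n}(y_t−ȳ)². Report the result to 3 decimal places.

Mean ȳ = (2 + 1 + 6 + 6 + 5 + 7 + 9 + 12)/8 = 6.0000
Σ(y_t−ȳ)(y_{t+1}−ȳ) = (20.0000) + (0.0000) + (0.0000) + (0.0000) + (-1.0000) + (3.0000) + (18.0000) = 40.0000
Denominator Σ(y_t−ȳ)² = 88.0000
r_1 = 40.0000 / 88.0000 = 0.455

0.455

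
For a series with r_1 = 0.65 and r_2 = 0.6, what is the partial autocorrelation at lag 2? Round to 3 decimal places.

φ_{22} = (r_2 − r_1²) / (1 − r_1²)
r_1² = (0.65)² = 0.4225
Numerator = 0.6 − 0.4225 = 0.1775; denominator = 1 − 0.4225 = 0.5775
φ_{22} = 0.1775 / 0.5775 = 0.307

0.307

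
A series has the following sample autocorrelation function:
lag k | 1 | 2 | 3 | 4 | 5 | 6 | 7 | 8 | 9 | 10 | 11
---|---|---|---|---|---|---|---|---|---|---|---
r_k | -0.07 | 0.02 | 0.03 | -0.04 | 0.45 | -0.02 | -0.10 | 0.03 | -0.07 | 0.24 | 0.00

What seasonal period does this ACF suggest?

The largest autocorrelation is r_5 = 0.45, with a weaker echo at lag 10 (0.24); the remaining lags stay at or below 0.03.
The dominant spike at lag 5 indicates a seasonal period of 5.

5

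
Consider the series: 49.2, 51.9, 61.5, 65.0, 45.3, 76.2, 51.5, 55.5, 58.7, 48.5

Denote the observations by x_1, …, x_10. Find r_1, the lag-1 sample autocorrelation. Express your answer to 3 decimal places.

-0.479

Mean x̄ = (49.2 + 51.9 + 61.5 + 65.0 + 45.3 + 76.2 + 51.5 + 55.5 + 58.7 + 48.5)/10 = 56.3300
Numerator Σ_{t=1}^{9}(x_t−x̄)(x_{t+1}−x̄) = -373.7769
Denominator Σ(x_t−x̄)² = 779.7810
r_1 = -373.7769 / 779.7810 = -0.479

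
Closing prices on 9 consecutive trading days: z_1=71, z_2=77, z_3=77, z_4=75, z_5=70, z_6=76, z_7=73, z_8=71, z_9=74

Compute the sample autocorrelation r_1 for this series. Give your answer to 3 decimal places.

Mean z̄ = (71 + 77 + 77 + 75 + 70 + 76 + 73 + 71 + 74)/9 = 73.7778
Numerator Σ_{t=1}^{8}(z_t−z̄)(z_{t+1}−z̄) = -7.8272
Denominator Σ(z_t−z̄)² = 57.5556
r_1 = -7.8272 / 57.5556 = -0.136

-0.136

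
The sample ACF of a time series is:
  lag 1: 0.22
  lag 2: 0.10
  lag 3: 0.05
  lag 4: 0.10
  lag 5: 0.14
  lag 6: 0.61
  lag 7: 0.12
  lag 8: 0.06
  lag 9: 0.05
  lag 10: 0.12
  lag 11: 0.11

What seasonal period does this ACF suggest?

The largest autocorrelation is r_6 = 0.61; the remaining lags stay at or below 0.22. The elevated value at lag 1 (0.22), dropping to 0.10 at lag 2, reflects decaying short-term dependence rather than seasonality.
The dominant spike at lag 6 indicates a seasonal period of 6.

6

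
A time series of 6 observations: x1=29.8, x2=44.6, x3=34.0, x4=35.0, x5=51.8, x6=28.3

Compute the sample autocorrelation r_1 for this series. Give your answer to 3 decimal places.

Mean x̄ = (29.8 + 44.6 + 34.0 + 35.0 + 51.8 + 28.3)/6 = 37.2500
Numerator Σ_{t=1}^{5}(x_t−x̄)(x_{t+1}−x̄) = -234.2925
Denominator Σ(x_t−x̄)² = 416.9550
r_1 = -234.2925 / 416.9550 = -0.562

-0.562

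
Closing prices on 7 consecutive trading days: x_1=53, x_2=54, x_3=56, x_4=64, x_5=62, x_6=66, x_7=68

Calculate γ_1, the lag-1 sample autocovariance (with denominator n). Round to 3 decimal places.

Mean x̄ = (53 + 54 + 56 + 64 + 62 + 66 + 68)/7 = 60.4286
Σ_{t=1}^{6}(x_t−x̄)(x_{t+1}−x̄) = 116.9592
γ_1 = 116.9592 / 7 = 16.708

16.708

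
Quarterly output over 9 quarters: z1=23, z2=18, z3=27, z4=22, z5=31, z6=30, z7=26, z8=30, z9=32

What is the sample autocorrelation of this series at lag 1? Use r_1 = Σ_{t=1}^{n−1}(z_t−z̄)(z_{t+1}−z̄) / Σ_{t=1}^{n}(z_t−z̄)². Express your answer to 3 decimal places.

0.192

Mean z̄ = (23 + 18 + 27 + 22 + 31 + 30 + 26 + 30 + 32)/9 = 26.5556
Numerator Σ_{t=1}^{8}(z_t−z̄)(z_{t+1}−z̄) = 34.5802
Denominator Σ(z_t−z̄)² = 180.2222
r_1 = 34.5802 / 180.2222 = 0.192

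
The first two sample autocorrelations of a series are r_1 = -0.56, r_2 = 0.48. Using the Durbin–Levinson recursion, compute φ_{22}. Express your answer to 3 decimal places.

0.242

φ_{22} = (r_2 − r_1²) / (1 − r_1²)
r_1² = (-0.56)² = 0.3136
Numerator = 0.48 − 0.3136 = 0.1664; denominator = 1 − 0.3136 = 0.6864
φ_{22} = 0.1664 / 0.6864 = 0.242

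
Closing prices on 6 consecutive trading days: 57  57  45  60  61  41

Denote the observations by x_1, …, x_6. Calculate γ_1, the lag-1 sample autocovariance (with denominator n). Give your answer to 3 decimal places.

-19.625

Mean x̄ = (57 + 57 + 45 + 60 + 61 + 41)/6 = 53.5000
Deviations: 3.5000, 3.5000, -8.5000, 6.5000, 7.5000, -12.5000
Σ_{t=1}^{5}(x_t−x̄)(x_{t+1}−x̄) = -117.7500
γ_1 = -117.7500 / 6 = -19.625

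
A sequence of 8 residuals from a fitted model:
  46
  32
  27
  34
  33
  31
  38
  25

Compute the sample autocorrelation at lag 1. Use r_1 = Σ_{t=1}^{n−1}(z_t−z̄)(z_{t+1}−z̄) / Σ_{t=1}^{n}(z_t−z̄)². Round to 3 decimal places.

Mean z̄ = (46 + 32 + 27 + 34 + 33 + 31 + 38 + 25)/8 = 33.2500
Σ(z_t−z̄)(z_{t+1}−z̄) = (-15.9375) + (7.8125) + (-4.6875) + (-0.1875) + (0.5625) + (-10.6875) + (-39.1875) = -62.3125
Denominator Σ(z_t−z̄)² = 299.5000
r_1 = -62.3125 / 299.5000 = -0.208

-0.208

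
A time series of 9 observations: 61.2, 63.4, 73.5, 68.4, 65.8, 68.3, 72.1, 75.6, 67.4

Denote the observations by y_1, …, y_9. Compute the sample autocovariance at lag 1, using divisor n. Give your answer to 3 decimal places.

3.304

Mean ȳ = (61.2 + 63.4 + 73.5 + 68.4 + 65.8 + 68.3 + 72.1 + 75.6 + 67.4)/9 = 68.4111
Σ_{t=1}^{8}(y_t−ȳ)(y_{t+1}−ȳ) = 29.7377
γ_1 = 29.7377 / 9 = 3.304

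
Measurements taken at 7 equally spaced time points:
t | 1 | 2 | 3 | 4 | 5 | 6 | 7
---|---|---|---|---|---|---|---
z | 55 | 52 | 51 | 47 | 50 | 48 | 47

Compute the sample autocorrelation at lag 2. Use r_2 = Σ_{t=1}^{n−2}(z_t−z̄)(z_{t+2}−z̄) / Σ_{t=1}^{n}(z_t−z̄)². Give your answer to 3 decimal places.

Mean z̄ = (55 + 52 + 51 + 47 + 50 + 48 + 47)/7 = 50.0000
Deviations from mean: 5.0000, 2.0000, 1.0000, -3.0000, 0.0000, -2.0000, -3.0000
Σ(z_t−z̄)(z_{t+2}−z̄) = (5.0000) + (-6.0000) + (0.0000) + (6.0000) + (0.0000) = 5.0000
Denominator Σ(z_t−z̄)² = 52.0000
r_2 = 5.0000 / 52.0000 = 0.096

0.096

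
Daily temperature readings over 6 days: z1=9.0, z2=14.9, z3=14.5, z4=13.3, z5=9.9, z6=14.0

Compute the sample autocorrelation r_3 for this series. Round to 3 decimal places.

-0.192

Mean z̄ = (9.0 + 14.9 + 14.5 + 13.3 + 9.9 + 14.0)/6 = 12.6000
Σ(z_t−z̄)(z_{t+3}−z̄) = (-2.5200) + (-6.2100) + (2.6600) = -6.0700
Denominator Σ(z_t−z̄)² = 31.6000
r_3 = -6.0700 / 31.6000 = -0.192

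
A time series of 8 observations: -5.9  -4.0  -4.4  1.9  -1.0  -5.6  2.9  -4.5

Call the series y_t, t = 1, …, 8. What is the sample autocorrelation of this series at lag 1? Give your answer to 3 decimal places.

Mean ȳ = (-5.9 − 4.0 − 4.4 + 1.9 − 1.0 − 5.6 + 2.9 − 4.5)/8 = -2.5750
Deviations from mean: -3.3250, -1.4250, -1.8250, 4.4750, 1.5750, -3.0250, 5.4750, -1.9250
Σ(y_t−ȳ)(y_{t+1}−ȳ) = (4.7381) + (2.6006) + (-8.1669) + (7.0481) + (-4.7644) + (-16.5619) + (-10.5394) = -25.6456
Denominator Σ(y_t−ȳ)² = 81.7550
r_1 = -25.6456 / 81.7550 = -0.314

-0.314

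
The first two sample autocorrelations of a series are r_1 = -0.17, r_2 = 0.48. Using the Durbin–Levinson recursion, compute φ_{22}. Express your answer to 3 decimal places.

0.465

φ_{22} = (r_2 − r_1²) / (1 − r_1²)
r_1² = (-0.17)² = 0.0289
Numerator = 0.48 − 0.0289 = 0.4511; denominator = 1 − 0.0289 = 0.9711
φ_{22} = 0.4511 / 0.9711 = 0.465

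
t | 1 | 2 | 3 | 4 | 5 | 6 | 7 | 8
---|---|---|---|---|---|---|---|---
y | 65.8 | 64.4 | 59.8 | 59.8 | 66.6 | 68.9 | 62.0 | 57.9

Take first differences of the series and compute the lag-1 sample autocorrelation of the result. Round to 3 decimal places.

First differences Δy: -1.4, -4.6, 0.0, 6.8, 2.3, -6.9, -4.1
Mean of differences = -1.1286
Numerator Σ(Δy_t−Δȳ)(Δy_{t+1}−Δȳ) = 30.5178
Denominator Σ(Δy_t−Δȳ)² = 130.1543
r_1(Δy) = 30.5178 / 130.1543 = 0.234

0.234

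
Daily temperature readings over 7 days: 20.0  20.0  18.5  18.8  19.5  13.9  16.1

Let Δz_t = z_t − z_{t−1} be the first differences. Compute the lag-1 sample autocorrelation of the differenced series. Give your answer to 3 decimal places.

-0.572

First differences Δz: 0.0, -1.5, 0.3, 0.7, -5.6, 2.2
Mean of differences = -0.6500
Numerator Σ(Δz_t−Δz̄)(Δz_{t+1}−Δz̄) = -20.8675
Denominator Σ(Δz_t−Δz̄)² = 36.4950
r_1(Δz) = -20.8675 / 36.4950 = -0.572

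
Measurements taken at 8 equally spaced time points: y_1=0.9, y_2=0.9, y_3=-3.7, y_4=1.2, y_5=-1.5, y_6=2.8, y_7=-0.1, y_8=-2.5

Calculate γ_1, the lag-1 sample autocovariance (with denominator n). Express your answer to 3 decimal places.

Mean ȳ = (0.9 + 0.9 − 3.7 + 1.2 − 1.5 + 2.8 − 0.1 − 2.5)/8 = -0.2500
Σ_{t=1}^{7}(y_t−ȳ)(y_{t+1}−ȳ) = -13.1525
γ_1 = -13.1525 / 8 = -1.644

-1.644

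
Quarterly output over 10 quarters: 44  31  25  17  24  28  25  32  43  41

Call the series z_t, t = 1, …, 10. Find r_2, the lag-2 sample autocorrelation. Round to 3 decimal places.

Mean z̄ = (44 + 31 + 25 + 17 + 24 + 28 + 25 + 32 + 43 + 41)/10 = 31.0000
Numerator Σ_{t=1}^{8}(z_t−z̄)(z_{t+2}−z̄) = -17.0000
Denominator Σ(z_t−z̄)² = 740.0000
r_2 = -17.0000 / 740.0000 = -0.023

-0.023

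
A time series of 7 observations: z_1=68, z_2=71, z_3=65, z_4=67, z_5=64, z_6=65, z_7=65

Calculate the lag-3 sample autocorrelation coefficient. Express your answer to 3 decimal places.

Mean z̄ = (68 + 71 + 65 + 67 + 64 + 65 + 65)/7 = 66.4286
Deviations from mean: 1.5714, 4.5714, -1.4286, 0.5714, -2.4286, -1.4286, -1.4286
Σ(z_t−z̄)(z_{t+3}−z̄) = (0.8980) + (-11.1020) + (2.0408) + (-0.8163) = -8.9796
Denominator Σ(z_t−z̄)² = 35.7143
r_3 = -8.9796 / 35.7143 = -0.251

-0.251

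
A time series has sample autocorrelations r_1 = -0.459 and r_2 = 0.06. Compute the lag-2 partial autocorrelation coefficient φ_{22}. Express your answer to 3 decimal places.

φ_{22} = (r_2 − r_1²) / (1 − r_1²)
r_1² = (-0.459)² = 0.210681
Numerator = 0.06 − 0.2107 = -0.1507; denominator = 1 − 0.2107 = 0.7893
φ_{22} = -0.1507 / 0.7893 = -0.191

-0.191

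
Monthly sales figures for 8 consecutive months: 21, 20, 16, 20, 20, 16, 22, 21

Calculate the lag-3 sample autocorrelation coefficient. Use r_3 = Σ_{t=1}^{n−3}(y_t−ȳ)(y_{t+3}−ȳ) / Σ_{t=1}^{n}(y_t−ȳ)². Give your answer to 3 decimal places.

Mean ȳ = (21 + 20 + 16 + 20 + 20 + 16 + 22 + 21)/8 = 19.5000
Deviations from mean: 1.5000, 0.5000, -3.5000, 0.5000, 0.5000, -3.5000, 2.5000, 1.5000
Σ(y_t−ȳ)(y_{t+3}−ȳ) = (0.7500) + (0.2500) + (12.2500) + (1.2500) + (0.7500) = 15.2500
Denominator Σ(y_t−ȳ)² = 36.0000
r_3 = 15.2500 / 36.0000 = 0.424

0.424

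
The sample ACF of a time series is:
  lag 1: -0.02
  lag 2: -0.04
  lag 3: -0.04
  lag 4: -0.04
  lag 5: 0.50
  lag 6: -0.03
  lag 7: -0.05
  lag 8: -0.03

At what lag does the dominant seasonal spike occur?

The largest autocorrelation is r_5 = 0.50; the remaining lags stay at or below -0.02.
The dominant spike at lag 5 indicates a seasonal period of 5.

5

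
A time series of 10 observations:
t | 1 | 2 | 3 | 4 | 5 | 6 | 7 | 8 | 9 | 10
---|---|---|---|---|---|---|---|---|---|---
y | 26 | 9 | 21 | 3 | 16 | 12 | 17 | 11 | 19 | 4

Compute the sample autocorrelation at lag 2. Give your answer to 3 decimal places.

0.472

Mean ȳ = (26 + 9 + 21 + 3 + 16 + 12 + 17 + 11 + 19 + 4)/10 = 13.8000
Numerator Σ_{t=1}^{8}(y_t−ȳ)(y_{t+2}−ȳ) = 231.1200
Denominator Σ(y_t−ȳ)² = 489.6000
r_2 = 231.1200 / 489.6000 = 0.472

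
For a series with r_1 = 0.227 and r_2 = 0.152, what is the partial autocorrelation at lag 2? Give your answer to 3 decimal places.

0.106

φ_{22} = (r_2 − r_1²) / (1 − r_1²)
r_1² = (0.227)² = 0.051529
Numerator = 0.152 − 0.0515 = 0.1005; denominator = 1 − 0.0515 = 0.9485
φ_{22} = 0.1005 / 0.9485 = 0.106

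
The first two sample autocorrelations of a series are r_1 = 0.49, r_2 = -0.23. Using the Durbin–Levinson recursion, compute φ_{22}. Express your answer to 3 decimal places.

φ_{22} = (r_2 − r_1²) / (1 − r_1²)
r_1² = (0.49)² = 0.2401
Numerator = -0.23 − 0.2401 = -0.4701; denominator = 1 − 0.2401 = 0.7599
φ_{22} = -0.4701 / 0.7599 = -0.619

-0.619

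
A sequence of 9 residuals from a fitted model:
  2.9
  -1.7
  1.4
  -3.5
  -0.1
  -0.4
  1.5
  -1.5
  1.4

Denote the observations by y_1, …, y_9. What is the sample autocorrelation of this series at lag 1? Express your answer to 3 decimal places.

-0.522

Mean ȳ = (2.9 − 1.7 + 1.4 − 3.5 − 0.1 − 0.4 + 1.5 − 1.5 + 1.4)/9 = 0.0000
Numerator Σ_{t=1}^{8}(y_t−ȳ)(y_{t+1}−ȳ) = -16.7700
Denominator Σ(y_t−ȳ)² = 32.1400
r_1 = -16.7700 / 32.1400 = -0.522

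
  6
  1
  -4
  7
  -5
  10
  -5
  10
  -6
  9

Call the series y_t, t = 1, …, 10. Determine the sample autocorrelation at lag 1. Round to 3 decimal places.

Mean ȳ = (6 + 1 − 4 + 7 − 5 + 10 − 5 + 10 − 6 + 9)/10 = 2.3000
Numerator Σ_{t=1}^{9}(y_t−ȳ)(y_{t+1}−ȳ) = -348.6900
Denominator Σ(y_t−ȳ)² = 416.1000
r_1 = -348.6900 / 416.1000 = -0.838

-0.838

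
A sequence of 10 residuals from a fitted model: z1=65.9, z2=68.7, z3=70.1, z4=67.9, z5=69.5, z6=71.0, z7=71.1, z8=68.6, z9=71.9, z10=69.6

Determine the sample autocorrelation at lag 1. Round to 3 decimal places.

0.024

Mean z̄ = (65.9 + 68.7 + 70.1 + 67.9 + 69.5 + 71.0 + 71.1 + 68.6 + 71.9 + 69.6)/10 = 69.4300
Numerator Σ_{t=1}^{9}(z_t−z̄)(z_{t+1}−z̄) = 0.6711
Denominator Σ(z_t−z̄)² = 27.8610
r_1 = 0.6711 / 27.8610 = 0.024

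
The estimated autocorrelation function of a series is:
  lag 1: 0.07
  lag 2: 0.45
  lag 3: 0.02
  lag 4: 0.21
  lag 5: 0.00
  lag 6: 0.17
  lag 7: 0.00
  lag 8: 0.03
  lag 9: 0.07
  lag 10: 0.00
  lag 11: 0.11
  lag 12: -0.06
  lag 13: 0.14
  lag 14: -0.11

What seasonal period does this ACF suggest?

2

The largest autocorrelation is r_2 = 0.45, with weaker echoes at lags 4 (0.21) and 6 (0.17); the remaining lags stay at or below 0.14.
The dominant spike at lag 2 indicates a seasonal period of 2.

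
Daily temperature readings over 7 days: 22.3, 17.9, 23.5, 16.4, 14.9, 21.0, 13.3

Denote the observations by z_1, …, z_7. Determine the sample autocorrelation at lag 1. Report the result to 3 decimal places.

Mean z̄ = (22.3 + 17.9 + 23.5 + 16.4 + 14.9 + 21.0 + 13.3)/7 = 18.4714
Deviations from mean: 3.8286, -0.5714, 5.0286, -2.0714, -3.5714, 2.5286, -5.1714
Σ(z_t−z̄)(z_{t+1}−z̄) = (-2.1878) + (-2.8735) + (-10.4163) + (7.3980) + (-9.0306) + (-13.0763) = -30.1865
Denominator Σ(z_t−z̄)² = 90.4543
r_1 = -30.1865 / 90.4543 = -0.334

-0.334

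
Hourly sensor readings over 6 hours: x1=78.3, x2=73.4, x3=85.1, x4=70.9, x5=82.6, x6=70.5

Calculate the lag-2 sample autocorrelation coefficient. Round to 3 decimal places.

Mean x̄ = (78.3 + 73.4 + 85.1 + 70.9 + 82.6 + 70.5)/6 = 76.8000
Σ(x_t−x̄)(x_{t+2}−x̄) = (12.4500) + (20.0600) + (48.1400) + (37.1700) = 117.8200
Denominator Σ(x_t−x̄)² = 190.8400
r_2 = 117.8200 / 190.8400 = 0.617

0.617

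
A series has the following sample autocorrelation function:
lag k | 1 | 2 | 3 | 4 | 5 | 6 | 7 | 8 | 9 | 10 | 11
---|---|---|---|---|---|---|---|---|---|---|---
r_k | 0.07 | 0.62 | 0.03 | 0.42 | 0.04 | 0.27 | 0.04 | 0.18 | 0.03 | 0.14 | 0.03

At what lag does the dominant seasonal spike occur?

The largest autocorrelation is r_2 = 0.62, with weaker echoes at lags 4 (0.42), 6 (0.27) and 8 (0.18); the remaining lags stay at or below 0.14.
The dominant spike at lag 2 indicates a seasonal period of 2.

2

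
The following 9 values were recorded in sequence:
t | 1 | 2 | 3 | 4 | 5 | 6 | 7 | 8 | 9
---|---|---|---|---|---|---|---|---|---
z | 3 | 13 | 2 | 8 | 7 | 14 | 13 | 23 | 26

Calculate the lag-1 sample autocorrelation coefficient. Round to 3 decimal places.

Mean z̄ = (3 + 13 + 2 + 8 + 7 + 14 + 13 + 23 + 26)/9 = 12.1111
Numerator Σ_{t=1}^{8}(z_t−z̄)(z_{t+1}−z̄) = 198.4321
Denominator Σ(z_t−z̄)² = 544.8889
r_1 = 198.4321 / 544.8889 = 0.364

0.364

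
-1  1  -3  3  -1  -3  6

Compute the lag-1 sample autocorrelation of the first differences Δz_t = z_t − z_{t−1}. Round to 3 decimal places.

-0.421

First differences Δz: 2, -4, 6, -4, -2, 9
Mean of differences = 1.1667
Numerator Σ(Δz_t−Δz̄)(Δz_{t+1}−Δz̄) = -62.6944
Denominator Σ(Δz_t−Δz̄)² = 148.8333
r_1(Δz) = -62.6944 / 148.8333 = -0.421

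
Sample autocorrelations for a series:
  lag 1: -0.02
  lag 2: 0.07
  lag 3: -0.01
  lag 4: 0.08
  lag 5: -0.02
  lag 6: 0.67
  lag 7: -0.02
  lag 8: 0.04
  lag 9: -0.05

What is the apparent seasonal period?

The largest autocorrelation is r_6 = 0.67; the remaining lags stay at or below 0.08.
The dominant spike at lag 6 indicates a seasonal period of 6.

6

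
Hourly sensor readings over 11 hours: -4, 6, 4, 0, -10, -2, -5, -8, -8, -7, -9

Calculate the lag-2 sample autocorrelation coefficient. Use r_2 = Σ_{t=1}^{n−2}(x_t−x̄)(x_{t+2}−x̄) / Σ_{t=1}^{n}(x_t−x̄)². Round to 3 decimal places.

Mean x̄ = (-4 + 6 + 4 + 0 − 10 − 2 − 5 − 8 − 8 − 7 − 9)/11 = -3.9091
Numerator Σ_{t=1}^{9}(x_t−x̄)(x_{t+2}−x̄) = 34.0744
Denominator Σ(x_t−x̄)² = 286.9091
r_2 = 34.0744 / 286.9091 = 0.119

0.119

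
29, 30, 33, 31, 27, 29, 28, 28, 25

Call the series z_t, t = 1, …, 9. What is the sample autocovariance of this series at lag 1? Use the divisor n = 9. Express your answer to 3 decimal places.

Mean z̄ = (29 + 30 + 33 + 31 + 27 + 29 + 28 + 28 + 25)/9 = 28.8889
Σ_{t=1}^{8}(z_t−z̄)(z_{t+1}−z̄) = 13.3210
γ_1 = 13.3210 / 9 = 1.480

1.480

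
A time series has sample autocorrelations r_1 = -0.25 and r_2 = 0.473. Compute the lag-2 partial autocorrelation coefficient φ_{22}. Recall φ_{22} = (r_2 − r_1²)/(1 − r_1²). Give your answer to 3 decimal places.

0.438

φ_{22} = (r_2 − r_1²) / (1 − r_1²)
r_1² = (-0.25)² = 0.0625
Numerator = 0.473 − 0.0625 = 0.4105; denominator = 1 − 0.0625 = 0.9375
φ_{22} = 0.4105 / 0.9375 = 0.438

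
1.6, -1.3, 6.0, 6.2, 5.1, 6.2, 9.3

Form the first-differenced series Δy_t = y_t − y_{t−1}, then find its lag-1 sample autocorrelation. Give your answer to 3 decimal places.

First differences Δy: -2.9, 7.3, 0.2, -1.1, 1.1, 3.1
Mean of differences = 1.2833
Numerator Σ(Δy_t−Δȳ)(Δy_{t+1}−Δȳ) = -29.0019
Denominator Σ(Δy_t−Δȳ)² = 63.8883
r_1(Δy) = -29.0019 / 63.8883 = -0.454

-0.454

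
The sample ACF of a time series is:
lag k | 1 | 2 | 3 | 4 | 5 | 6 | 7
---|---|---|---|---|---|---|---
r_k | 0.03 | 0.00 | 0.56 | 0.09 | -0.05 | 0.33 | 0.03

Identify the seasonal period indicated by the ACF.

The largest autocorrelation is r_3 = 0.56, with a weaker echo at lag 6 (0.33); the remaining lags stay at or below 0.09.
The dominant spike at lag 3 indicates a seasonal period of 3.

3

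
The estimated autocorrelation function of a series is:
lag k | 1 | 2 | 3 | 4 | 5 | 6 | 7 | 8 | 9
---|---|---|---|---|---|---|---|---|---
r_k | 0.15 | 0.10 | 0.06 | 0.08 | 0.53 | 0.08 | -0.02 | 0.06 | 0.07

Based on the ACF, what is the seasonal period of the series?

The largest autocorrelation is r_5 = 0.53; the remaining lags stay at or below 0.15.
The dominant spike at lag 5 indicates a seasonal period of 5.

5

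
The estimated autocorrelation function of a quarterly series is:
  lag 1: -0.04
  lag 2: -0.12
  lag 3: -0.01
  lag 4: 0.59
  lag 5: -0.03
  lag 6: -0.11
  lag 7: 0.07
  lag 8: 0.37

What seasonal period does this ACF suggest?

4

The largest autocorrelation is r_4 = 0.59, with a weaker echo at lag 8 (0.37); the remaining lags stay at or below 0.07.
The dominant spike at lag 4 indicates a seasonal period of 4.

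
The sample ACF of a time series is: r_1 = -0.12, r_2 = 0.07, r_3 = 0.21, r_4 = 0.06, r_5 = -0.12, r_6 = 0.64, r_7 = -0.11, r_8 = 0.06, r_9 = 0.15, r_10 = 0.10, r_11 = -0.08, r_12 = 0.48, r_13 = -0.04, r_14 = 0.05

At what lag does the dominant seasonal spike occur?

The largest autocorrelation is r_6 = 0.64, with a weaker echo at lag 12 (0.48); the remaining lags stay at or below 0.21.
The dominant spike at lag 6 indicates a seasonal period of 6.

6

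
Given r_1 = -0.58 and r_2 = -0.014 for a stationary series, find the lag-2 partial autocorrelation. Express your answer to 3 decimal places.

-0.528

φ_{22} = (r_2 − r_1²) / (1 − r_1²)
r_1² = (-0.58)² = 0.3364
Numerator = -0.014 − 0.3364 = -0.3504; denominator = 1 − 0.3364 = 0.6636
φ_{22} = -0.3504 / 0.6636 = -0.528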